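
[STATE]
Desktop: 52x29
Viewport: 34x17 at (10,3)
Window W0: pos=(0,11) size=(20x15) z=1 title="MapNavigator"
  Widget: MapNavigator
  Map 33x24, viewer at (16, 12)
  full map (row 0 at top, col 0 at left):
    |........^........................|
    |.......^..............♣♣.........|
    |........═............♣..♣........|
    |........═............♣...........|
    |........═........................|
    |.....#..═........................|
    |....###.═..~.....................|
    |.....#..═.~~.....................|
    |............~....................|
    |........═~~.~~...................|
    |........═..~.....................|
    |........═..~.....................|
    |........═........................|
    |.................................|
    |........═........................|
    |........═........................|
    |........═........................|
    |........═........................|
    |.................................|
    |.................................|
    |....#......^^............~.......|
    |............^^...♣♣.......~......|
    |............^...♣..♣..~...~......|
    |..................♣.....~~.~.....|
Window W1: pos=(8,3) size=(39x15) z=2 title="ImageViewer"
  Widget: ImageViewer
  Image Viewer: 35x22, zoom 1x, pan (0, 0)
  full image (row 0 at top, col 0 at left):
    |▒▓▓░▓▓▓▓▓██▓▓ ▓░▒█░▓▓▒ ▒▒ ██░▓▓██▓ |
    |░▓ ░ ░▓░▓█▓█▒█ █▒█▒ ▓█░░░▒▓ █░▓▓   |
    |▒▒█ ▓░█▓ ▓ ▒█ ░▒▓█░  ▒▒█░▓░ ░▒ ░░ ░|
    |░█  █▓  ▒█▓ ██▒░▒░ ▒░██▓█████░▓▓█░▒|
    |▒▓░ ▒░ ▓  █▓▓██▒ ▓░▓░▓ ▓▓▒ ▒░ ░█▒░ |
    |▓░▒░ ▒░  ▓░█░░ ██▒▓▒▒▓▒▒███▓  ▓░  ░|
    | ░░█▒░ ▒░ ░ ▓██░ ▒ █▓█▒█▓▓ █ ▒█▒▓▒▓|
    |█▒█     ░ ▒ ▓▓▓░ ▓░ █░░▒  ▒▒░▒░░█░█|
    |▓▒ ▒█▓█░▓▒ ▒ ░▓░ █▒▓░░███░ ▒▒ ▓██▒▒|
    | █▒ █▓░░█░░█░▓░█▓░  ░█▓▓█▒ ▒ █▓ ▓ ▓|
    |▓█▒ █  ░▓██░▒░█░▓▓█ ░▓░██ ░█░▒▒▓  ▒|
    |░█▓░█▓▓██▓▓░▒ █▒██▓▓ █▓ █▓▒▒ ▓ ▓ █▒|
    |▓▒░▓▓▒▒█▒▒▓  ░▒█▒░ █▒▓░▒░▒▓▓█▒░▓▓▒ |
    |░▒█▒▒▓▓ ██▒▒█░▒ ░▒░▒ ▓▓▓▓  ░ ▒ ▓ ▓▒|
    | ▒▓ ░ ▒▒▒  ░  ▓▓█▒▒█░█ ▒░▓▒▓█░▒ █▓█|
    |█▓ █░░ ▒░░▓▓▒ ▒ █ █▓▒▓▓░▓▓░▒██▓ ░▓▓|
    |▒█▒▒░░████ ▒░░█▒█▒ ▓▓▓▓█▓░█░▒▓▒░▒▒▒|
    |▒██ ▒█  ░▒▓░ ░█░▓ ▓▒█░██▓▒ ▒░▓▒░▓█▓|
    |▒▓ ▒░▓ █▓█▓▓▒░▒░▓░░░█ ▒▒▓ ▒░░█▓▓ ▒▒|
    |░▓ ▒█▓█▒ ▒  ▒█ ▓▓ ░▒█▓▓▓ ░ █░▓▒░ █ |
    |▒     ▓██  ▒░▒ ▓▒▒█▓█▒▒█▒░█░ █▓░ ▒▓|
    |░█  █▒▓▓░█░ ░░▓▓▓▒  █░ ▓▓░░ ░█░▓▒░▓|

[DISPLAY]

━━━━━━━━━━━━━━━━━━━━━━━━━━━━━━━━━━
ImageViewer                       
──────────────────────────────────
▓▓░▓▓▓▓▓██▓▓ ▓░▒█░▓▓▒ ▒▒ ██░▓▓██▓ 
▓ ░ ░▓░▓█▓█▒█ █▒█▒ ▓█░░░▒▓ █░▓▓   
▒█ ▓░█▓ ▓ ▒█ ░▒▓█░  ▒▒█░▓░ ░▒ ░░ ░
█  █▓  ▒█▓ ██▒░▒░ ▒░██▓█████░▓▓█░▒
▓░ ▒░ ▓  █▓▓██▒ ▓░▓░▓ ▓▓▒ ▒░ ░█▒░ 
░▒░ ▒░  ▓░█░░ ██▒▓▒▒▓▒▒███▓  ▓░  ░
░░█▒░ ▒░ ░ ▓██░ ▒ █▓█▒█▓▓ █ ▒█▒▓▒▓
▒█     ░ ▒ ▓▓▓░ ▓░ █░░▒  ▒▒░▒░░█░█
▒ ▒█▓█░▓▒ ▒ ░▓░ █▒▓░░███░ ▒▒ ▓██▒▒
█▒ █▓░░█░░█░▓░█▓░  ░█▓▓█▒ ▒ █▓ ▓ ▓
█▒ █  ░▓██░▒░█░▓▓█ ░▓░██ ░█░▒▒▓  ▒
━━━━━━━━━━━━━━━━━━━━━━━━━━━━━━━━━━
.........┃                        
@........┃                        


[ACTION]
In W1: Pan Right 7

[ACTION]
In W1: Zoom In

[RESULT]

━━━━━━━━━━━━━━━━━━━━━━━━━━━━━━━━━━
ImageViewer                       
──────────────────────────────────
▓▓▓▓▓▓▓▓▓▓████▓▓▓▓  ▓▓░░▒▒██░░▓▓▓▓
▓▓▓▓▓▓▓▓▓▓████▓▓▓▓  ▓▓░░▒▒██░░▓▓▓▓
  ░░▓▓░░▓▓██▓▓██▒▒██  ██▒▒██▒▒  ▓▓
  ░░▓▓░░▓▓██▓▓██▒▒██  ██▒▒██▒▒  ▓▓
▓▓░░██▓▓  ▓▓  ▒▒██  ░░▒▒▓▓██░░    
▓▓░░██▓▓  ▓▓  ▒▒██  ░░▒▒▓▓██░░    
██▓▓    ▒▒██▓▓  ████▒▒░░▒▒░░  ▒▒░░
██▓▓    ▒▒██▓▓  ████▒▒░░▒▒░░  ▒▒░░
▒▒░░  ▓▓    ██▓▓▓▓████▒▒  ▓▓░░▓▓░░
▒▒░░  ▓▓    ██▓▓▓▓████▒▒  ▓▓░░▓▓░░
  ▒▒░░    ▓▓░░██░░░░  ████▒▒▓▓▒▒▒▒
━━━━━━━━━━━━━━━━━━━━━━━━━━━━━━━━━━
.........┃                        
@........┃                        


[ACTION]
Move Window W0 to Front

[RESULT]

━━━━━━━━━━━━━━━━━━━━━━━━━━━━━━━━━━
ImageViewer                       
──────────────────────────────────
▓▓▓▓▓▓▓▓▓▓████▓▓▓▓  ▓▓░░▒▒██░░▓▓▓▓
▓▓▓▓▓▓▓▓▓▓████▓▓▓▓  ▓▓░░▒▒██░░▓▓▓▓
  ░░▓▓░░▓▓██▓▓██▒▒██  ██▒▒██▒▒  ▓▓
  ░░▓▓░░▓▓██▓▓██▒▒██  ██▒▒██▒▒  ▓▓
▓▓░░██▓▓  ▓▓  ▒▒██  ░░▒▒▓▓██░░    
━━━━━━━━━┓▓▓  ▒▒██  ░░▒▒▓▓██░░    
ator     ┃██▓▓  ████▒▒░░▒▒░░  ▒▒░░
─────────┨██▓▓  ████▒▒░░▒▒░░  ▒▒░░
.........┃  ██▓▓▓▓████▒▒  ▓▓░░▓▓░░
.........┃  ██▓▓▓▓████▒▒  ▓▓░░▓▓░░
.........┃▓▓░░██░░░░  ████▒▒▓▓▒▒▒▒
.........┃━━━━━━━━━━━━━━━━━━━━━━━━
.........┃                        
@........┃                        


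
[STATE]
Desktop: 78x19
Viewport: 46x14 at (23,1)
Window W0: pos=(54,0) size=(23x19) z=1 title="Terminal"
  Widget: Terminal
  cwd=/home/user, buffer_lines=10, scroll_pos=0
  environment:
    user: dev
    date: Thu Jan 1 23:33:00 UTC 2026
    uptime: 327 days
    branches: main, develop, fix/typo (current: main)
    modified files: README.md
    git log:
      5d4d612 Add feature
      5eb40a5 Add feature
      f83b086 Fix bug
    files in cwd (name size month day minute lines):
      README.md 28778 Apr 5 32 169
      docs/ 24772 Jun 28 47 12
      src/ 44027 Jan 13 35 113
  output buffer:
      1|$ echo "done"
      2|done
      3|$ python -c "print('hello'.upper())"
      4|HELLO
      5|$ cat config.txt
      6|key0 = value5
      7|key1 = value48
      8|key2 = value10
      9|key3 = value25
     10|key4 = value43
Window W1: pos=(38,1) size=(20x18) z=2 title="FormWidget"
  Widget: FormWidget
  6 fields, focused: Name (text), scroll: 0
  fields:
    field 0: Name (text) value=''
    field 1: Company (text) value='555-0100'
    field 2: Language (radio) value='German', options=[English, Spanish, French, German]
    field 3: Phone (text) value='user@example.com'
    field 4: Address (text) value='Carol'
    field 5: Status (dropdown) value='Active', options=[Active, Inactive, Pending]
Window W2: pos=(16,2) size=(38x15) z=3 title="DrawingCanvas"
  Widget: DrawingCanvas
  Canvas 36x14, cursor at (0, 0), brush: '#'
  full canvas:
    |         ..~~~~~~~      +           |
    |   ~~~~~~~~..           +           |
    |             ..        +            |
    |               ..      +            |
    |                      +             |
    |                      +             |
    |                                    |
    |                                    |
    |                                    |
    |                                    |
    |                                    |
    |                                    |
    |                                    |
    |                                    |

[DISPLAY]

               ┏━━━━━━━━━━━━━━━━━━┓rminal     
━━━━━━━━━━━━━━━━━━━━━━━━━━━━━━┓   ┃───────────
ngCanvas                      ┃───┨cho "done" 
──────────────────────────────┨  ]┃e          
   ..~~~~~~~      +           ┃55]┃ython -c "p
~~~~~..           +           ┃ ) ┃LO         
       ..        +            ┃us]┃at config.t
         ..      +            ┃Ca]┃0 = value5 
                +             ┃A▼]┃1 = value48
                +             ┃   ┃2 = value10
                              ┃   ┃3 = value25
                              ┃   ┃4 = value43
                              ┃   ┃           
                              ┃   ┃           


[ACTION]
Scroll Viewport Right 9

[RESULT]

      ┏━━━━━━━━━━━━━━━━━━┓rminal            ┃ 
━━━━━━━━━━━━━━━━━━━━━┓   ┃──────────────────┨ 
                     ┃───┨cho "done"        ┃ 
─────────────────────┨  ]┃e                 ┃ 
~~~      +           ┃55]┃ython -c "print('h┃ 
         +           ┃ ) ┃LO                ┃ 
        +            ┃us]┃at config.txt     ┃ 
..      +            ┃Ca]┃0 = value5        ┃ 
       +             ┃A▼]┃1 = value48       ┃ 
       +             ┃   ┃2 = value10       ┃ 
                     ┃   ┃3 = value25       ┃ 
                     ┃   ┃4 = value43       ┃ 
                     ┃   ┃                  ┃ 
                     ┃   ┃                  ┃ 


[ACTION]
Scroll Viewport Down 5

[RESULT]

~~~      +           ┃55]┃ython -c "print('h┃ 
         +           ┃ ) ┃LO                ┃ 
        +            ┃us]┃at config.txt     ┃ 
..      +            ┃Ca]┃0 = value5        ┃ 
       +             ┃A▼]┃1 = value48       ┃ 
       +             ┃   ┃2 = value10       ┃ 
                     ┃   ┃3 = value25       ┃ 
                     ┃   ┃4 = value43       ┃ 
                     ┃   ┃                  ┃ 
                     ┃   ┃                  ┃ 
                     ┃   ┃                  ┃ 
━━━━━━━━━━━━━━━━━━━━━┛   ┃                  ┃ 
      ┃                  ┃                  ┃ 
      ┗━━━━━━━━━━━━━━━━━━┛━━━━━━━━━━━━━━━━━━┛ 


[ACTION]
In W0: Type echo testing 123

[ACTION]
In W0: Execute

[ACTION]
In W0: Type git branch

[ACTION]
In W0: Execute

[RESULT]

~~~      +           ┃55]┃at config.txt     ┃ 
         +           ┃ ) ┃0 = value5        ┃ 
        +            ┃us]┃1 = value48       ┃ 
..      +            ┃Ca]┃2 = value10       ┃ 
       +             ┃A▼]┃3 = value25       ┃ 
       +             ┃   ┃4 = value43       ┃ 
                     ┃   ┃cho testing 123   ┃ 
                     ┃   ┃ting 123          ┃ 
                     ┃   ┃it branch         ┃ 
                     ┃   ┃ain               ┃ 
                     ┃   ┃evelop            ┃ 
━━━━━━━━━━━━━━━━━━━━━┛   ┃ix/typo           ┃ 
      ┃                  ┃                  ┃ 
      ┗━━━━━━━━━━━━━━━━━━┛━━━━━━━━━━━━━━━━━━┛ 


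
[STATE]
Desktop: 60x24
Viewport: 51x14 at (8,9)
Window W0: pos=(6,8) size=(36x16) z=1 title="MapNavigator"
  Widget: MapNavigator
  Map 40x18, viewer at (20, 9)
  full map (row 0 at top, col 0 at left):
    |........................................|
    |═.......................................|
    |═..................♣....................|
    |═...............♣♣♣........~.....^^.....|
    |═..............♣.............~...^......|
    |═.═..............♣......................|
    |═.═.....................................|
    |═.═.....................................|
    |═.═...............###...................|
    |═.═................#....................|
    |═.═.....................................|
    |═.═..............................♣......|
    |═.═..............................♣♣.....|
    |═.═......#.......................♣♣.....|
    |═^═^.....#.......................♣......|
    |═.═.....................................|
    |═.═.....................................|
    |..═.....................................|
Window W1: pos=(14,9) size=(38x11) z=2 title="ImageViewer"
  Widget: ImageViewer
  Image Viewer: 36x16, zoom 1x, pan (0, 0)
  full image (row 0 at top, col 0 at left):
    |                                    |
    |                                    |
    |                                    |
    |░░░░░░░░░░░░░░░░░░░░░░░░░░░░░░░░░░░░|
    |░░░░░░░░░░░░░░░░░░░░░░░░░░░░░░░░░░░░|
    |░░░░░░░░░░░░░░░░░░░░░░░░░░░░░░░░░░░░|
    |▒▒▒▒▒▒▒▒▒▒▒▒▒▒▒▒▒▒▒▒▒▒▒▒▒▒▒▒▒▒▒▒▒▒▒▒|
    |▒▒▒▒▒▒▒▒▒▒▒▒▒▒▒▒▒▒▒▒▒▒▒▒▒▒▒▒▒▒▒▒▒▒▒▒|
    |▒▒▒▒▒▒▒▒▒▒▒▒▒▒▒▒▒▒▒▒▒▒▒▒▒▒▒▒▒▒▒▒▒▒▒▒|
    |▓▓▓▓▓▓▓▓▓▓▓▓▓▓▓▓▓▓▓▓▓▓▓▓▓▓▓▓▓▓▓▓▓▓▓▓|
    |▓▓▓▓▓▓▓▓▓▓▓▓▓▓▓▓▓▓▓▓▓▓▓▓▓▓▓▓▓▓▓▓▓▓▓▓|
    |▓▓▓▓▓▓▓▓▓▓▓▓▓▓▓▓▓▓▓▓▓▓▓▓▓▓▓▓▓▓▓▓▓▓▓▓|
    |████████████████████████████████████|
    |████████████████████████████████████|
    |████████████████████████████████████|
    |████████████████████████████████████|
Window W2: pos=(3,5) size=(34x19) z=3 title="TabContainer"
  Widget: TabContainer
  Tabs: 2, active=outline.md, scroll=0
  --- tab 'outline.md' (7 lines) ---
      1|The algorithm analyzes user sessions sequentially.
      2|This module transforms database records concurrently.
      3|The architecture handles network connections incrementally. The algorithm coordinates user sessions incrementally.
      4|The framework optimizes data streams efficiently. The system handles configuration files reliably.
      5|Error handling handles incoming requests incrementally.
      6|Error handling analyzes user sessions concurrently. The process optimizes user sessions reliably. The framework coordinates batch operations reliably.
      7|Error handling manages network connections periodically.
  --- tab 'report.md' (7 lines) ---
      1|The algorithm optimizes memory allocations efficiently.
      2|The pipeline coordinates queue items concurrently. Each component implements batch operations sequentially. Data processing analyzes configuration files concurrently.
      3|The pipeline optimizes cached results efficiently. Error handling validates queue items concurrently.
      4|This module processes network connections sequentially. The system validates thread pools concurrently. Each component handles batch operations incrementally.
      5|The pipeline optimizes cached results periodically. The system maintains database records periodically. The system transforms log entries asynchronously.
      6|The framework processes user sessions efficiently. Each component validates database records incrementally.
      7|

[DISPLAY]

────────────────────────────┃━━━━━━━━━━━━━━┓       
algorithm analyzes user sess┃              ┃       
 module transforms database ┃──────────────┨       
architecture handles network┃              ┃       
framework optimizes data str┃              ┃       
r handling handles incoming ┃              ┃       
r handling analyzes user ses┃░░░░░░░░░░░░░░┃       
r handling manages network c┃░░░░░░░░░░░░░░┃       
                            ┃░░░░░░░░░░░░░░┃       
                            ┃▒▒▒▒▒▒▒▒▒▒▒▒▒▒┃       
                            ┃━━━━━━━━━━━━━━┛       
                            ┃♣♣..┃                 
                            ┃♣♣..┃                 
                            ┃♣...┃                 


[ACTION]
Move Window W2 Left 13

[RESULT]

─────────────────────────┃━━━━━━━━━━━━━━━━━┓       
orithm analyzes user sess┃                 ┃       
dule transforms database ┃─────────────────┨       
hitecture handles network┃                 ┃       
mework optimizes data str┃                 ┃       
andling handles incoming ┃                 ┃       
andling analyzes user ses┃░░░░░░░░░░░░░░░░░┃       
andling manages network c┃░░░░░░░░░░░░░░░░░┃       
                         ┃░░░░░░░░░░░░░░░░░┃       
                         ┃▒▒▒▒▒▒▒▒▒▒▒▒▒▒▒▒▒┃       
                         ┃━━━━━━━━━━━━━━━━━┛       
                         ┃...♣♣..┃                 
                         ┃...♣♣..┃                 
                         ┃...♣...┃                 


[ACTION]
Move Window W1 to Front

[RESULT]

──────┏━━━━━━━━━━━━━━━━━━━━━━━━━━━━━━━━━━━━┓       
orithm┃ ImageViewer                        ┃       
dule t┠────────────────────────────────────┨       
hitect┃                                    ┃       
mework┃                                    ┃       
andlin┃                                    ┃       
andlin┃░░░░░░░░░░░░░░░░░░░░░░░░░░░░░░░░░░░░┃       
andlin┃░░░░░░░░░░░░░░░░░░░░░░░░░░░░░░░░░░░░┃       
      ┃░░░░░░░░░░░░░░░░░░░░░░░░░░░░░░░░░░░░┃       
      ┃▒▒▒▒▒▒▒▒▒▒▒▒▒▒▒▒▒▒▒▒▒▒▒▒▒▒▒▒▒▒▒▒▒▒▒▒┃       
      ┗━━━━━━━━━━━━━━━━━━━━━━━━━━━━━━━━━━━━┛       
                         ┃...♣♣..┃                 
                         ┃...♣♣..┃                 
                         ┃...♣...┃                 


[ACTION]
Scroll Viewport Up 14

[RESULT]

                                                   
                                                   
                                                   
                                                   
                                                   
━━━━━━━━━━━━━━━━━━━━━━━━━┓                         
tainer                   ┃                         
─────────────────────────┨                         
e.md]│ report.md         ┃━━━━━━━┓                 
──────┏━━━━━━━━━━━━━━━━━━━━━━━━━━━━━━━━━━━━┓       
orithm┃ ImageViewer                        ┃       
dule t┠────────────────────────────────────┨       
hitect┃                                    ┃       
mework┃                                    ┃       


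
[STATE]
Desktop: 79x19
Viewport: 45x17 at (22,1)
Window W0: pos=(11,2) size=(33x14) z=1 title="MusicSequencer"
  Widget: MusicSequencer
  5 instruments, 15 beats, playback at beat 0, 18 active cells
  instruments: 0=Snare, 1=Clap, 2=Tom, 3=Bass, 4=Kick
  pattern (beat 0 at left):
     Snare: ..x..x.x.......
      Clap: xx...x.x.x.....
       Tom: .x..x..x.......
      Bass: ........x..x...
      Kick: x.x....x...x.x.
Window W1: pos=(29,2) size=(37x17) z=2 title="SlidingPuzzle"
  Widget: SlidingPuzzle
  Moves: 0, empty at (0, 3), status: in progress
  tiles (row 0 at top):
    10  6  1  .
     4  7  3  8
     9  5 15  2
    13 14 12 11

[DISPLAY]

                                             
━━━━━━━┏━━━━━━━━━━━━━━━━━━━━━━━━━━━━━━━━━━━┓ 
encer  ┃ SlidingPuzzle                     ┃ 
───────┠───────────────────────────────────┨ 
4567890┃┌────┬────┬────┬────┐              ┃ 
·█·█···┃│ 10 │  6 │  1 │    │              ┃ 
·█·█·█·┃├────┼────┼────┼────┤              ┃ 
█··█···┃│  4 │  7 │  3 │  8 │              ┃ 
····█··┃├────┼────┼────┼────┤              ┃ 
···█···┃│  9 │  5 │ 15 │  2 │              ┃ 
       ┃├────┼────┼────┼────┤              ┃ 
       ┃│ 13 │ 14 │ 12 │ 11 │              ┃ 
       ┃└────┴────┴────┴────┘              ┃ 
       ┃Moves: 0                           ┃ 
━━━━━━━┃                                   ┃ 
       ┃                                   ┃ 
       ┃                                   ┃ 


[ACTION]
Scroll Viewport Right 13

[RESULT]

                                             
━━━━━━━━━━━━━━━━━━━━━━━━━━━━━━━┓             
dingPuzzle                     ┃             
───────────────────────────────┨             
─┬────┬────┬────┐              ┃             
 │  6 │  1 │    │              ┃             
─┼────┼────┼────┤              ┃             
 │  7 │  3 │  8 │              ┃             
─┼────┼────┼────┤              ┃             
 │  5 │ 15 │  2 │              ┃             
─┼────┼────┼────┤              ┃             
 │ 14 │ 12 │ 11 │              ┃             
─┴────┴────┴────┘              ┃             
s: 0                           ┃             
                               ┃             
                               ┃             
                               ┃             


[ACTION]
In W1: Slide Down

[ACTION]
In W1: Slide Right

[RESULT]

                                             
━━━━━━━━━━━━━━━━━━━━━━━━━━━━━━━┓             
dingPuzzle                     ┃             
───────────────────────────────┨             
─┬────┬────┬────┐              ┃             
 │  6 │    │  1 │              ┃             
─┼────┼────┼────┤              ┃             
 │  7 │  3 │  8 │              ┃             
─┼────┼────┼────┤              ┃             
 │  5 │ 15 │  2 │              ┃             
─┼────┼────┼────┤              ┃             
 │ 14 │ 12 │ 11 │              ┃             
─┴────┴────┴────┘              ┃             
s: 1                           ┃             
                               ┃             
                               ┃             
                               ┃             


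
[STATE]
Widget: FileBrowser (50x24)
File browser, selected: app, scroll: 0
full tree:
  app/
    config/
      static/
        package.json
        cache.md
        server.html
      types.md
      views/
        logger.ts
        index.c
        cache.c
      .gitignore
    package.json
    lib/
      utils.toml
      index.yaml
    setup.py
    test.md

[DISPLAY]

> [-] app/                                        
    [+] config/                                   
    package.json                                  
    [+] lib/                                      
    setup.py                                      
    test.md                                       
                                                  
                                                  
                                                  
                                                  
                                                  
                                                  
                                                  
                                                  
                                                  
                                                  
                                                  
                                                  
                                                  
                                                  
                                                  
                                                  
                                                  
                                                  


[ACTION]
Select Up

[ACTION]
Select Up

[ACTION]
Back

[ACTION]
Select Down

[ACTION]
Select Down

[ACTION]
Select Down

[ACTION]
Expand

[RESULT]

  [-] app/                                        
    [+] config/                                   
    package.json                                  
  > [-] lib/                                      
      utils.toml                                  
      index.yaml                                  
    setup.py                                      
    test.md                                       
                                                  
                                                  
                                                  
                                                  
                                                  
                                                  
                                                  
                                                  
                                                  
                                                  
                                                  
                                                  
                                                  
                                                  
                                                  
                                                  


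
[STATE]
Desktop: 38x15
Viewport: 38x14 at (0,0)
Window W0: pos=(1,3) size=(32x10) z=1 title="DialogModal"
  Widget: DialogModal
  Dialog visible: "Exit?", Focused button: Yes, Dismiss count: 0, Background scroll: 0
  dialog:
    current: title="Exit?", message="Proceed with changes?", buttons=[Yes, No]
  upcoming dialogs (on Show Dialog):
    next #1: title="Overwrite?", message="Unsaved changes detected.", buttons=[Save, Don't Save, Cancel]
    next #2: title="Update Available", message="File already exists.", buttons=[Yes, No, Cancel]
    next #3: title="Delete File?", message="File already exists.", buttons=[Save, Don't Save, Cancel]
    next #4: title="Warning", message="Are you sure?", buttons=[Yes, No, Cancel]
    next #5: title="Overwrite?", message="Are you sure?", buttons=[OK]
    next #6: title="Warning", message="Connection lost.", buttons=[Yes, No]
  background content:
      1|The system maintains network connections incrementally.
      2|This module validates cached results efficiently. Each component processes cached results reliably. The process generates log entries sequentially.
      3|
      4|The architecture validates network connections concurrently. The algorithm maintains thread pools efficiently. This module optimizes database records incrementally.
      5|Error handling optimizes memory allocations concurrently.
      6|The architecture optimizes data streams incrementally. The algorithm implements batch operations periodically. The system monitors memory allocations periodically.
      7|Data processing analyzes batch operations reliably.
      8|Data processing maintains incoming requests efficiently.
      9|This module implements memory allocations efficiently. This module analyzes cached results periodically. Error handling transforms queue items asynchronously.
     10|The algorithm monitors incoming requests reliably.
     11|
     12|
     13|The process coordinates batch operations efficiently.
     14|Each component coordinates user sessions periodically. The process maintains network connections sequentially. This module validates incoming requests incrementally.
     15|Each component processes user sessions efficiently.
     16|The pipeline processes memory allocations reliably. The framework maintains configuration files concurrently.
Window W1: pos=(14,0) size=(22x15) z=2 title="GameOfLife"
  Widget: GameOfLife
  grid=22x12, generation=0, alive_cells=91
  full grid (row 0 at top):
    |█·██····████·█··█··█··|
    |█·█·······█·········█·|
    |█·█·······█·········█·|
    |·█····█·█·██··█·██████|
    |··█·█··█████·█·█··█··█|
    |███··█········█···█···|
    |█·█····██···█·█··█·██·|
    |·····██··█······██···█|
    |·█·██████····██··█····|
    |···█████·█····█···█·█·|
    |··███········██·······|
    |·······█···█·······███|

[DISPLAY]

              ┏━━━━━━━━━━━━━━━━━━━━┓  
              ┃ GameOfLife         ┃  
              ┠────────────────────┨  
 ┏━━━━━━━━━━━━┃Gen: 0              ┃  
 ┃ DialogModal┃·█·······█·········█┃  
 ┠────────────┃·█·······█·········█┃  
 ┃Th┌─────────┃█····█·█·██··█·█████┃  
 ┃Th│         ┃·█·█··█████·█·█··█··┃  
 ┃  │ Proceed ┃██··█········█···█··┃  
 ┃Th│       [Y┃·█····██···█·█··█·██┃  
 ┃Er└─────────┃····██··█······██···┃  
 ┃The architec┃█·██████····██··█···┃  
 ┗━━━━━━━━━━━━┃··█████·█····█···█·█┃  
              ┃·███········██······┃  


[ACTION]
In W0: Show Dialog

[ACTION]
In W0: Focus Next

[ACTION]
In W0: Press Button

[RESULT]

              ┏━━━━━━━━━━━━━━━━━━━━┓  
              ┃ GameOfLife         ┃  
              ┠────────────────────┨  
 ┏━━━━━━━━━━━━┃Gen: 0              ┃  
 ┃ DialogModal┃·█·······█·········█┃  
 ┠────────────┃·█·······█·········█┃  
 ┃The system m┃█····█·█·██··█·█████┃  
 ┃This module ┃·█·█··█████·█·█··█··┃  
 ┃            ┃██··█········█···█··┃  
 ┃The architec┃·█····██···█·█··█·██┃  
 ┃Error handli┃····██··█······██···┃  
 ┃The architec┃█·██████····██··█···┃  
 ┗━━━━━━━━━━━━┃··█████·█····█···█·█┃  
              ┃·███········██······┃  


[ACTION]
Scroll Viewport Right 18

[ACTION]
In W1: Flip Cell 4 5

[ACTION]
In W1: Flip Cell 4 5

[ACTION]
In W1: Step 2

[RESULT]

              ┏━━━━━━━━━━━━━━━━━━━━┓  
              ┃ GameOfLife         ┃  
              ┠────────────────────┨  
 ┏━━━━━━━━━━━━┃Gen: 2              ┃  
 ┃ DialogModal┃·█······█·█······██·┃  
 ┠────────────┃··············█····█┃  
 ┃The system m┃···█·█·██··█·█···█··┃  
 ┃This module ┃···███·███········██┃  
 ┃            ┃·█·█····██·······█·█┃  
 ┃The architec┃·····████████······█┃  
 ┃Error handli┃···█····█··········█┃  
 ┃The architec┃█·█·········█····█··┃  
 ┗━━━━━━━━━━━━┃·██····█········█···┃  
              ┃·············█······┃  


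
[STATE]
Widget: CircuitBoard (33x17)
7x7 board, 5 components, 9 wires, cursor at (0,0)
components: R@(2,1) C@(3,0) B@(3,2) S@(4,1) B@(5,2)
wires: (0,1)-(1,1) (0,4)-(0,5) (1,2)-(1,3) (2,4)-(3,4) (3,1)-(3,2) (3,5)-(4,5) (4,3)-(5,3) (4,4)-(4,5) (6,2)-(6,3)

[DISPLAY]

   0 1 2 3 4 5 6                 
0  [.]  ·           · ─ ·        
        │                        
1       ·   · ─ ·                
                                 
2       R           ·            
                    │            
3   C   · ─ B       ·   ·        
                        │        
4       S       ·   · ─ ·        
                │                
5           B   ·                
                                 
6           · ─ ·                
Cursor: (0,0)                    
                                 
                                 


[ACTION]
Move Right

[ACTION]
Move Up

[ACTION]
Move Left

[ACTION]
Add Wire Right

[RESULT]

   0 1 2 3 4 5 6                 
0  [.]─ ·           · ─ ·        
        │                        
1       ·   · ─ ·                
                                 
2       R           ·            
                    │            
3   C   · ─ B       ·   ·        
                        │        
4       S       ·   · ─ ·        
                │                
5           B   ·                
                                 
6           · ─ ·                
Cursor: (0,0)                    
                                 
                                 


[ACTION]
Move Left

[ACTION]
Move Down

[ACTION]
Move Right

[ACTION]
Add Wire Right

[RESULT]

   0 1 2 3 4 5 6                 
0   · ─ ·           · ─ ·        
        │                        
1      [.]─ · ─ ·                
                                 
2       R           ·            
                    │            
3   C   · ─ B       ·   ·        
                        │        
4       S       ·   · ─ ·        
                │                
5           B   ·                
                                 
6           · ─ ·                
Cursor: (1,1)                    
                                 
                                 


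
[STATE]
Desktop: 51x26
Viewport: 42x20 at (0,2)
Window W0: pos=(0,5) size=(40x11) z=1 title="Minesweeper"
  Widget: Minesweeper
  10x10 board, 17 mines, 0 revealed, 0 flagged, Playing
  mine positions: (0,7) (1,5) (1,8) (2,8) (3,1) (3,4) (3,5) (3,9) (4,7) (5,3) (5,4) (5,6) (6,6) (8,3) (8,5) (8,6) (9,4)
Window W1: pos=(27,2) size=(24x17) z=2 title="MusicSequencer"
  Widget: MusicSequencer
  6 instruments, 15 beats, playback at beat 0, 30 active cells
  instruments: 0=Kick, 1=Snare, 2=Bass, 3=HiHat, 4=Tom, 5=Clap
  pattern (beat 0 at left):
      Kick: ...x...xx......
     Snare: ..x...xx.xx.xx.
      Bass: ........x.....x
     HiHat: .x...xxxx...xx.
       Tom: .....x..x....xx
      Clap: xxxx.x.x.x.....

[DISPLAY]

                           ┏━━━━━━━━━━━━━━
                           ┃ MusicSequence
                           ┠──────────────
┏━━━━━━━━━━━━━━━━━━━━━━━━━━┃      ▼1234567
┃ Minesweeper              ┃  Kick···█···█
┠──────────────────────────┃ Snare··█···██
┃■■■■■■■■■■                ┃  Bass········
┃■■■■■■■■■■                ┃ HiHat·█···███
┃■■■■■■■■■■                ┃   Tom·····█··
┃■■■■■■■■■■                ┃  Clap████·█·█
┃■■■■■■■■■■                ┃              
┃■■■■■■■■■■                ┃              
┃■■■■■■■■■■                ┃              
┗━━━━━━━━━━━━━━━━━━━━━━━━━━┃              
                           ┃              
                           ┃              
                           ┗━━━━━━━━━━━━━━
                                          
                                          
                                          


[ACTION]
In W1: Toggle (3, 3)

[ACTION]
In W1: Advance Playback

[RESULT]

                           ┏━━━━━━━━━━━━━━
                           ┃ MusicSequence
                           ┠──────────────
┏━━━━━━━━━━━━━━━━━━━━━━━━━━┃      0▼234567
┃ Minesweeper              ┃  Kick···█···█
┠──────────────────────────┃ Snare··█···██
┃■■■■■■■■■■                ┃  Bass········
┃■■■■■■■■■■                ┃ HiHat·█·█·███
┃■■■■■■■■■■                ┃   Tom·····█··
┃■■■■■■■■■■                ┃  Clap████·█·█
┃■■■■■■■■■■                ┃              
┃■■■■■■■■■■                ┃              
┃■■■■■■■■■■                ┃              
┗━━━━━━━━━━━━━━━━━━━━━━━━━━┃              
                           ┃              
                           ┃              
                           ┗━━━━━━━━━━━━━━
                                          
                                          
                                          
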